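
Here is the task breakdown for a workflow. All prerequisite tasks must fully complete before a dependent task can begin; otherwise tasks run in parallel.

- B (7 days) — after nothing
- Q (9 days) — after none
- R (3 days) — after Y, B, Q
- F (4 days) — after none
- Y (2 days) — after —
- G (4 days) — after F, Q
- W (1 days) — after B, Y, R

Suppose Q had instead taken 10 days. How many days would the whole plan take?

14

Actual critical path: Q→R→W = 9+3+1 = 13 ⇒ 13 days.
Q is on the critical path; changing it to 10 makes that path 14 days.
That remains the longest chain; total 14 days.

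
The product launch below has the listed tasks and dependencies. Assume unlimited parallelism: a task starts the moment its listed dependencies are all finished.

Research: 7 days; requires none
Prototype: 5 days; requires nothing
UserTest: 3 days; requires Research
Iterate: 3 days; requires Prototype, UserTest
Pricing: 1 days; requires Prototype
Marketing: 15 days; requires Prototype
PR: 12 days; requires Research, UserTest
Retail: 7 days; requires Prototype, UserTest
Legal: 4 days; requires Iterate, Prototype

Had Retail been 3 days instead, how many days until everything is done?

22

The binding path is Research→UserTest→PR = 7+3+12 = 22; finish at 22 days.
The longest path through Retail is only 17 days, so Retail has float 5.
No other chain overtakes it, so the finish is 22 days.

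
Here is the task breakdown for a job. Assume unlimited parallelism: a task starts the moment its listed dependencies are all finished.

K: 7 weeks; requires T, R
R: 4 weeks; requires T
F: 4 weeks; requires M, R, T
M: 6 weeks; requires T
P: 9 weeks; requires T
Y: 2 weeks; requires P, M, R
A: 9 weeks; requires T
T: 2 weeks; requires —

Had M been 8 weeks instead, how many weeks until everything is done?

14

Baseline: T→P→Y = 2+9+2 = 13 → 13 weeks.
M is off the critical path — its longest chain is 12 weeks, giving 1 of slack.
The binding chain switches to T→M→F = 2+8+4 = 14; finish 14 weeks.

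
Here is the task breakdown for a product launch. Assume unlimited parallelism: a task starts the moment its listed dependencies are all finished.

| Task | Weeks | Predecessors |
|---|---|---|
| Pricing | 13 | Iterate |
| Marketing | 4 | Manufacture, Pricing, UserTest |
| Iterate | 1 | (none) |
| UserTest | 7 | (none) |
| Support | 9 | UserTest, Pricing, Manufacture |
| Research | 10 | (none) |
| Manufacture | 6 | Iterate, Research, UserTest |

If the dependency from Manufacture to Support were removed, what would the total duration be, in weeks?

23

Before: longest chain Research→Manufacture→Support = 10+6+9 = 25, finish 25.
Without Manufacture→Support, Support's earliest start moves from 16 to 14.
New critical path: Iterate→Pricing→Support = 1+13+9 = 23 ⇒ 23 weeks.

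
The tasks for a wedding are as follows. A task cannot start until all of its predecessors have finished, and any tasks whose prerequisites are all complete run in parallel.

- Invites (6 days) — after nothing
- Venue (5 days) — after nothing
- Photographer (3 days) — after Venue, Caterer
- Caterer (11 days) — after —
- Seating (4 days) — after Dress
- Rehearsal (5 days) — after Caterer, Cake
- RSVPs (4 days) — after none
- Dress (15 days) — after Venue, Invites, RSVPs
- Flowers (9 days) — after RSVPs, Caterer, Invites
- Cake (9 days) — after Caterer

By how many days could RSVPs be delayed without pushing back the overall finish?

2

The longest chain is Caterer→Cake→Rehearsal = 11+9+5 = 25; overall finish 25 days.
RSVPs finishes as early as 4 and must finish by 6.
Float = 25 − 23 = 2.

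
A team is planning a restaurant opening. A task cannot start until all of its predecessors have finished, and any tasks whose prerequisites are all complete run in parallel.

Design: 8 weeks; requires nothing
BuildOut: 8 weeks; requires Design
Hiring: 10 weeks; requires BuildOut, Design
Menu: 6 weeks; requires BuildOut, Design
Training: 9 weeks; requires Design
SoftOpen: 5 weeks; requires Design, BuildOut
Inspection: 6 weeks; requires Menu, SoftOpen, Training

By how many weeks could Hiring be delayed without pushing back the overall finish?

Critical path: Design→BuildOut→Menu→Inspection = 8+8+6+6 = 28, so the finish is 28 weeks.
Longest path through Hiring: 26 weeks (earliest finish 26, latest finish 28).
So Hiring can slip 28 − 26 = 2 weeks.

2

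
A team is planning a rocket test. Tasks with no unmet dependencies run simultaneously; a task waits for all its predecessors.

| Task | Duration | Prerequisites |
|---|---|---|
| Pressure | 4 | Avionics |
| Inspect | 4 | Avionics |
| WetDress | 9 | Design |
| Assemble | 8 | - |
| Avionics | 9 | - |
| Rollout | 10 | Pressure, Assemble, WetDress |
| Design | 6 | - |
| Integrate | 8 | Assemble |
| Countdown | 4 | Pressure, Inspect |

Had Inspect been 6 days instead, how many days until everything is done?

As given, the longest chain is Design→WetDress→Rollout = 6+9+10 = 25, so the finish is 25 days.
Inspect has 8 days of float (longest path through it is 17).
That remains the longest chain; total 25 days.

25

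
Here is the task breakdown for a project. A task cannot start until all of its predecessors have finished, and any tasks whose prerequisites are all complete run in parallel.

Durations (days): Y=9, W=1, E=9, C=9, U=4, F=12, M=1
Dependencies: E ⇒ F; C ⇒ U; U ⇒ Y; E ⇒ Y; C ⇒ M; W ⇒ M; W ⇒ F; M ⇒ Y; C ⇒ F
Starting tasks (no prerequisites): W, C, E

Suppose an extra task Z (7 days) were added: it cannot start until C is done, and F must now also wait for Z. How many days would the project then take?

28

Originally the project takes 22 days.
With Z inserted, F now waits for max(C, E, W, Z).
New critical path: C→Z→F = 9+7+12 = 28 ⇒ 28 days.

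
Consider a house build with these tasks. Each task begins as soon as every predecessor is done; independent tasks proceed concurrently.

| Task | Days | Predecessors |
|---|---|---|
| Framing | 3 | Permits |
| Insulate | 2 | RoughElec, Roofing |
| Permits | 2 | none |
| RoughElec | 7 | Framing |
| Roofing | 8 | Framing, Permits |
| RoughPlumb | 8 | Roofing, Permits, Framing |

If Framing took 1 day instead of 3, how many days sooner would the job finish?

The binding path is Permits→Framing→Roofing→RoughPlumb = 2+3+8+8 = 21; finish at 21 days.
Framing is on the critical path; changing it to 1 makes that path 19 days.
That remains the longest chain; total 19 days.
Change in finish: 19 − 21 = -2 days.

2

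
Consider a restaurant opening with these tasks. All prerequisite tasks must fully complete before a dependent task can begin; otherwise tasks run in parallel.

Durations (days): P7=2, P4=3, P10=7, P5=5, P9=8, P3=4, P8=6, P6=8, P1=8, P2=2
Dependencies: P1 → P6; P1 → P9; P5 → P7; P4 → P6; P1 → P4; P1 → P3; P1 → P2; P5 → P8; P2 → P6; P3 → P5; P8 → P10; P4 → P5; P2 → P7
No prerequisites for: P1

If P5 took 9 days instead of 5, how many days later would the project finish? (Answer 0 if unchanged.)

4

Baseline: P1→P3→P5→P8→P10 = 8+4+5+6+7 = 30 → 30 days.
P5 lies on that path, so at 9 days the path becomes 34 days.
That remains the longest chain; total 34 days.
Change in finish: 34 − 30 = +4 days.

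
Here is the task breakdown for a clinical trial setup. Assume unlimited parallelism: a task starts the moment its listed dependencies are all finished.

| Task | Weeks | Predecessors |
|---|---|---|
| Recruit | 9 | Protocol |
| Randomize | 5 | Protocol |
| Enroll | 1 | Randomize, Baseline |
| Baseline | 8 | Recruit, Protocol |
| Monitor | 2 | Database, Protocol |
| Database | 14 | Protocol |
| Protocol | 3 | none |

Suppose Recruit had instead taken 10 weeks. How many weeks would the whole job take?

22

As given, the longest chain is Protocol→Recruit→Baseline→Enroll = 3+9+8+1 = 21, so the finish is 21 weeks.
Recruit lies on that path, so at 10 weeks the path becomes 22 weeks.
No other chain overtakes it, so the finish is 22 weeks.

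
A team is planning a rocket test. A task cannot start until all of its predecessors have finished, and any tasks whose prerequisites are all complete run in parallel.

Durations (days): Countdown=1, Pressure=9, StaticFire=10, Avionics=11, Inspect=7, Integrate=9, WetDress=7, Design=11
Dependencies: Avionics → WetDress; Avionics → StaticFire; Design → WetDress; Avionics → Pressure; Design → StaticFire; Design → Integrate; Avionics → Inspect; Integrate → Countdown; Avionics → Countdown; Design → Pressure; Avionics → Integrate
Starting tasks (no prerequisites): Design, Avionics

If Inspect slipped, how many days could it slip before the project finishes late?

3

Design→StaticFire = 11+10 = 21 sets the makespan at 21 days.
Longest path through Inspect: 18 days (earliest finish 18, latest finish 21).
Float = 21 − 18 = 3.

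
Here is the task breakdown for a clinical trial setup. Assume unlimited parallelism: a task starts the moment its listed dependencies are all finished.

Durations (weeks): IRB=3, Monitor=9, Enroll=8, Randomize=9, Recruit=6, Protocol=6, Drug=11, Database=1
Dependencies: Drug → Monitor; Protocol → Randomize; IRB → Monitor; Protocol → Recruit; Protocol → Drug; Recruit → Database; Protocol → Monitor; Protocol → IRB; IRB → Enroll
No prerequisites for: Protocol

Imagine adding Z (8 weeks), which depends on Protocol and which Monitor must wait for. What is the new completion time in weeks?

26

Originally the schedule takes 26 weeks.
With Z inserted, Monitor now waits for max(Protocol, IRB, Drug, Z).
New critical path: Protocol→Drug→Monitor = 6+11+9 = 26 ⇒ 26 weeks.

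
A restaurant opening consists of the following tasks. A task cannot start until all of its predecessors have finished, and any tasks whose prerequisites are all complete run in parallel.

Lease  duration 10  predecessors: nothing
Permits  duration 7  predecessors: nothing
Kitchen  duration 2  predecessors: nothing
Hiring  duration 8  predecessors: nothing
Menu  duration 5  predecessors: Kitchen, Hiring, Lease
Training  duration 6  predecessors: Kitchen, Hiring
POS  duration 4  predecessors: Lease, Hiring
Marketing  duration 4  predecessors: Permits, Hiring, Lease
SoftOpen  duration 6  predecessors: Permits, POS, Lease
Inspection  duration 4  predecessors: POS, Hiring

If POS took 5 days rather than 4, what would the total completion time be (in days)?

21

Baseline: Lease→POS→SoftOpen = 10+4+6 = 20 → 20 days.
POS lies on that path, so at 5 days the path becomes 21 days.
No other chain overtakes it, so the finish is 21 days.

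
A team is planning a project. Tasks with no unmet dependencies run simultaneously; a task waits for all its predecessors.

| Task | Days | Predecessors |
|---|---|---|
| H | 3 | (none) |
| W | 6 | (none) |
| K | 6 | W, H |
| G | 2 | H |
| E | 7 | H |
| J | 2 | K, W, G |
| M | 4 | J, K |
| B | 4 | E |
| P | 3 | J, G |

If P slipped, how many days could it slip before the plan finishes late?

The longest chain is W→K→J→M = 6+6+2+4 = 18; overall finish 18 days.
Longest path through P: 17 days (earliest finish 17, latest finish 18).
Slack of P = 15 − 14 = 1 day.

1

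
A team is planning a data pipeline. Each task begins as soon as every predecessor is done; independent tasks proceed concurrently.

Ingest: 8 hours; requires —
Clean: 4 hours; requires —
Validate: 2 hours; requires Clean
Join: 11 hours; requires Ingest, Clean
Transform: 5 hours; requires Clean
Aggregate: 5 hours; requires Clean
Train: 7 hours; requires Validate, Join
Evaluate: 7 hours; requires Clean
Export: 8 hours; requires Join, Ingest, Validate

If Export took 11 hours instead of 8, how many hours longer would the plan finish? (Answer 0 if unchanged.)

As given, the longest chain is Ingest→Join→Export = 8+11+8 = 27, so the finish is 27 hours.
Since Export is critical, the +3 change carries straight to that chain (now 30 hours).
That remains the longest chain; total 30 hours.
Change in finish: 30 − 27 = +3 hours.

3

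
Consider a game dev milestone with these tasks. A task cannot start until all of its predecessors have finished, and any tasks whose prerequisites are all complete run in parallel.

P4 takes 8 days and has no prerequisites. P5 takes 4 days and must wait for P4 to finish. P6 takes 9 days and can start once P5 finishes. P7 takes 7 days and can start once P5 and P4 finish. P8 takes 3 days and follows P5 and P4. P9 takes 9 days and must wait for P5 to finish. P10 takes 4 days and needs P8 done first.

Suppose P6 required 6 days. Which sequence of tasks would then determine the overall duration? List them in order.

The binding path is P4→P5→P6 = 8+4+9 = 21; finish at 21 days.
P6 lies on that path, so at 6 days the path becomes 18 days.
New critical path: P4→P5→P9 = 8+4+9 = 21 ⇒ 21 days.

P4, P5, P9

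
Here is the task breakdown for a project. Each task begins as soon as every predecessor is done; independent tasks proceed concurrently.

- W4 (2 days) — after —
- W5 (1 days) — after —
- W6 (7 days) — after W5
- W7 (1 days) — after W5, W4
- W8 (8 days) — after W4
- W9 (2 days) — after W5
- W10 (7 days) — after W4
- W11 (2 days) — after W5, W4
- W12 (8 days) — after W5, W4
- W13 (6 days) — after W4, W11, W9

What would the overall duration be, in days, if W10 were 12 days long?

The binding path is W4→W8 = 2+8 = 10; finish at 10 days.
W10 is off the critical path — its longest chain is 9 days, giving 1 of slack.
New critical path: W4→W10 = 2+12 = 14 ⇒ 14 days.

14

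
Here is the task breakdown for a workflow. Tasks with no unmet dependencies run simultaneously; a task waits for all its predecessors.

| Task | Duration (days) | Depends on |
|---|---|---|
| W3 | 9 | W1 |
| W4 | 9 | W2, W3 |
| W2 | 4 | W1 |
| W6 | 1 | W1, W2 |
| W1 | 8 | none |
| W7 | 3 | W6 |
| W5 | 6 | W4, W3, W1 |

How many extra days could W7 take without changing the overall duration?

16

W1→W3→W4→W5 = 8+9+9+6 = 32 sets the makespan at 32 days.
W7 finishes as early as 16 and must finish by 32.
So W7 can slip 32 − 16 = 16 days.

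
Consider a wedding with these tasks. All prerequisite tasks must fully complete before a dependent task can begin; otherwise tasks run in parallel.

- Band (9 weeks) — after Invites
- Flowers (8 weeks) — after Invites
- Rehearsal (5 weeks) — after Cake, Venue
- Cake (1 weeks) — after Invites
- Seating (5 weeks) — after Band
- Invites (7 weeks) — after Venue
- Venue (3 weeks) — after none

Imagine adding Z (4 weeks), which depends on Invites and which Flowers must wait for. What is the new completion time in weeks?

24

Originally the schedule takes 24 weeks.
With Z inserted, Flowers now waits for max(Invites, Z).
New critical path: Venue→Invites→Band→Seating = 3+7+9+5 = 24 ⇒ 24 weeks.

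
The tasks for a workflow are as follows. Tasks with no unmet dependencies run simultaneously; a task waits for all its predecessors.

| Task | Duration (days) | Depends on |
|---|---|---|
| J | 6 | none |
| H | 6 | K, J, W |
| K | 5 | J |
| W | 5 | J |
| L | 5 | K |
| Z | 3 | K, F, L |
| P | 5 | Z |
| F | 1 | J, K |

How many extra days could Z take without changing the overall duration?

Critical path: J→K→L→Z→P = 6+5+5+3+5 = 24, so the finish is 24 days.
The longest chain containing Z totals 24 days.
Float = 24 − 24 = 0.

0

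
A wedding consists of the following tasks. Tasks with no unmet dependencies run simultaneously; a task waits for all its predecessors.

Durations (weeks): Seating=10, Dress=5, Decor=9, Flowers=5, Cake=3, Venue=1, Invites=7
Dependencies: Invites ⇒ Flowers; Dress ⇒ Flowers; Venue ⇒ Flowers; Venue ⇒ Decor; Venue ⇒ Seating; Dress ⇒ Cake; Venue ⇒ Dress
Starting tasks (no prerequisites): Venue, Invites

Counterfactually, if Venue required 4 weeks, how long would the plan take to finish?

14

Critical path before the change: Invites→Flowers = 7+5 = 12 giving 12 weeks.
Venue has 1 week of float (longest path through it is 11).
New critical path: Venue→Dress→Flowers = 4+5+5 = 14 ⇒ 14 weeks.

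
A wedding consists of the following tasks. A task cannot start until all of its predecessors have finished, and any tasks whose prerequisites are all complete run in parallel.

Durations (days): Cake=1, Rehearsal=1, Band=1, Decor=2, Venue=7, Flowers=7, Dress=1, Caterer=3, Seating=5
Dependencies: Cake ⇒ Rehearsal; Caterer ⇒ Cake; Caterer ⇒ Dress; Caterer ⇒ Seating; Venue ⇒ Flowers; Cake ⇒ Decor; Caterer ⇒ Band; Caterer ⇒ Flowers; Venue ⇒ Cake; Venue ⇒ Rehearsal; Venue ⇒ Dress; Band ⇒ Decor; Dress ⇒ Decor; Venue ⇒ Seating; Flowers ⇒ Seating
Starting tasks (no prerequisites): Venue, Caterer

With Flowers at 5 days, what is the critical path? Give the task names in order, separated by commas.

Venue, Flowers, Seating

Baseline: Venue→Flowers→Seating = 7+7+5 = 19 → 19 days.
Flowers lies on that path, so at 5 days the path becomes 17 days.
The critical path is still Venue→Flowers→Seating; finish is now 17 days.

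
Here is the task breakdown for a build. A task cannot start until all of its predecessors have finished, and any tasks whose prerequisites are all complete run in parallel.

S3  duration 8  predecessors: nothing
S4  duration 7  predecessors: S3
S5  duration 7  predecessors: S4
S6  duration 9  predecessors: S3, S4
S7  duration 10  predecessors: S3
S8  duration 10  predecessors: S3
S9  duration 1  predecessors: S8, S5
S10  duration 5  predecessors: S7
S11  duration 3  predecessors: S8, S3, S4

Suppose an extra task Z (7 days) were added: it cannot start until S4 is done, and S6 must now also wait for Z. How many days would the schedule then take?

31

Originally the schedule takes 24 days.
With Z inserted, S6 now waits for max(S3, S4, Z).
New critical path: S3→S4→Z→S6 = 8+7+7+9 = 31 ⇒ 31 days.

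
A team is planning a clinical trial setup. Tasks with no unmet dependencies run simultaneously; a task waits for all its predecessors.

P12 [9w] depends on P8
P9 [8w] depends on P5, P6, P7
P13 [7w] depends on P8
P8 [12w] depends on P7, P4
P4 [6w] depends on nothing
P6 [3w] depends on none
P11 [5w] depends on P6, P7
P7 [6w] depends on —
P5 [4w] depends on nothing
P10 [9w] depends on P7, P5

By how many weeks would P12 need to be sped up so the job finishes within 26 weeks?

Current finish: 27 weeks; target: 26.
P12 is on every critical path, so each week cut from P12 cuts the finish by one (this holds down to a finish of 25).
Need 27 − 26 = 1 week off P12 → P12 becomes 8 weeks, finish becomes 26.

1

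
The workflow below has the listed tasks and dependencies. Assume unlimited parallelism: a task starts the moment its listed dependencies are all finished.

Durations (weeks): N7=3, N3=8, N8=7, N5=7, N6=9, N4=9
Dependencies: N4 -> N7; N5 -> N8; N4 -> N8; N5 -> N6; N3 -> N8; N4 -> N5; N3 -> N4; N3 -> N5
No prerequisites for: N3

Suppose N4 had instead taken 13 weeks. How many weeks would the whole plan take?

37

Baseline: N3→N4→N5→N6 = 8+9+7+9 = 33 → 33 weeks.
Since N4 is critical, the +4 change carries straight to that chain (now 37 weeks).
That remains the longest chain; total 37 weeks.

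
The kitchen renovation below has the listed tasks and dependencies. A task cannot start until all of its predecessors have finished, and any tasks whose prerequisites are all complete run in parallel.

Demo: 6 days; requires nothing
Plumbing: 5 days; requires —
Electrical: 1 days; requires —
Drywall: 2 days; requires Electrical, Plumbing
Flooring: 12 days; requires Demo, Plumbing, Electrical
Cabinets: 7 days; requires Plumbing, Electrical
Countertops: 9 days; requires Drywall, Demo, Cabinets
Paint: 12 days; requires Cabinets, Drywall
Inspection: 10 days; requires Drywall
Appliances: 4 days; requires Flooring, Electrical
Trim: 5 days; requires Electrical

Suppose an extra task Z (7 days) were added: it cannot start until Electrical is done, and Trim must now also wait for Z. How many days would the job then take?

24

Originally the job takes 24 days.
With Z inserted, Trim now waits for max(Electrical, Z).
New critical path: Plumbing→Cabinets→Paint = 5+7+12 = 24 ⇒ 24 days.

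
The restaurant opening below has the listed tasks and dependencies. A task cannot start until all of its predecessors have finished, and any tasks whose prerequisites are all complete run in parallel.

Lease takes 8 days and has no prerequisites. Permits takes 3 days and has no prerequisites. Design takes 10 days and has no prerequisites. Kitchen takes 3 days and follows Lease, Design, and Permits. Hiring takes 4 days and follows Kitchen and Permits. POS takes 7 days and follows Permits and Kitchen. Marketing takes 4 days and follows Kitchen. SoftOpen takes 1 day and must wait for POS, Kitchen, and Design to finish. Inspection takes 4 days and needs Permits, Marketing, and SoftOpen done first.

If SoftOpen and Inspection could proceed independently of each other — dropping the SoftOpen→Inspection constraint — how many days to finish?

21

Before: longest chain Design→Kitchen→POS→SoftOpen→Inspection = 10+3+7+1+4 = 25, finish 25.
Without SoftOpen→Inspection, Inspection's earliest start moves from 21 to 17.
The longest chain is now Design→Kitchen→POS→SoftOpen = 10+3+7+1 = 21, so the job takes 21 days.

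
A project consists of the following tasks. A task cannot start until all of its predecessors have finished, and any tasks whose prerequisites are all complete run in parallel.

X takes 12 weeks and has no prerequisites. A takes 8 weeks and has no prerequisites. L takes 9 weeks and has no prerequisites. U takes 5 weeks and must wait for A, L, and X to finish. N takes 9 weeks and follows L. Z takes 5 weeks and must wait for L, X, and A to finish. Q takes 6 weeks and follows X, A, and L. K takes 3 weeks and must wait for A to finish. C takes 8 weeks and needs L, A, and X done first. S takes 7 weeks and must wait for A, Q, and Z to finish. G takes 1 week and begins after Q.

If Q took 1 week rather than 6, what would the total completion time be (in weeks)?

24

Actual critical path: X→Q→S = 12+6+7 = 25 ⇒ 25 weeks.
Since Q is critical, the -5 change carries straight to that chain (now 20 weeks).
New critical path: X→Z→S = 12+5+7 = 24 ⇒ 24 weeks.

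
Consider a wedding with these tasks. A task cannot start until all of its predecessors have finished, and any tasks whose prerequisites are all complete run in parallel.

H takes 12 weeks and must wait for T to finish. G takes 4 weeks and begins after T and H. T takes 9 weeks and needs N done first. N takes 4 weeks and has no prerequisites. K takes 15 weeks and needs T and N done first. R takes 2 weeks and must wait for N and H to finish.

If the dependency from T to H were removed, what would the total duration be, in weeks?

Before: longest chain N→T→H→G = 4+9+12+4 = 29, finish 29.
Without T→H, H's earliest start moves from 13 to 0.
The longest chain is now N→T→K = 4+9+15 = 28, so the schedule takes 28 weeks.

28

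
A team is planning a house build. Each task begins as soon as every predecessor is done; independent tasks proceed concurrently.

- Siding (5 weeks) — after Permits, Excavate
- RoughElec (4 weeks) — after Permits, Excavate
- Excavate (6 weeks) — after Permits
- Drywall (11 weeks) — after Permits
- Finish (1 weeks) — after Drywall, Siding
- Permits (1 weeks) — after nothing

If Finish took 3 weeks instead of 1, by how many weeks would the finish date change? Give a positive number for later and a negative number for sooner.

As given, the longest chain is Permits→Excavate→Siding→Finish = 1+6+5+1 = 13, so the finish is 13 weeks.
Finish lies on that path, so at 3 weeks the path becomes 15 weeks.
No other chain overtakes it, so the finish is 15 weeks.
Change in finish: 15 − 13 = +2 weeks.

2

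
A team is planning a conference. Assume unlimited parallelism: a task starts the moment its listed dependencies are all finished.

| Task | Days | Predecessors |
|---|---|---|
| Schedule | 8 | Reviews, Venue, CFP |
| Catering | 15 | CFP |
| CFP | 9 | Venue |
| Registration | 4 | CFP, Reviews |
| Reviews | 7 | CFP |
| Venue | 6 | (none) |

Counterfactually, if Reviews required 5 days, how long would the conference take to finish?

30

The binding path is Venue→CFP→Reviews→Schedule = 6+9+7+8 = 30; finish at 30 days.
Since Reviews is critical, the -2 change carries straight to that chain (now 28 days).
New critical path: Venue→CFP→Catering = 6+9+15 = 30 ⇒ 30 days.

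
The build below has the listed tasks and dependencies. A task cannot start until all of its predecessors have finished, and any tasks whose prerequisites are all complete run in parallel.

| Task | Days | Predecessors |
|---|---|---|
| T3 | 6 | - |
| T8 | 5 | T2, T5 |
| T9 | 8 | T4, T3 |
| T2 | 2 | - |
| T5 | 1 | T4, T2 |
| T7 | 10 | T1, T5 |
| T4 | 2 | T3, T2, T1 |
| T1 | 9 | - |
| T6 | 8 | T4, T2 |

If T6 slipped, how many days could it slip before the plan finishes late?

3

The longest chain is T1→T4→T5→T7 = 9+2+1+10 = 22; overall finish 22 days.
The longest chain containing T6 totals 19 days.
So T6 can slip 22 − 19 = 3 days.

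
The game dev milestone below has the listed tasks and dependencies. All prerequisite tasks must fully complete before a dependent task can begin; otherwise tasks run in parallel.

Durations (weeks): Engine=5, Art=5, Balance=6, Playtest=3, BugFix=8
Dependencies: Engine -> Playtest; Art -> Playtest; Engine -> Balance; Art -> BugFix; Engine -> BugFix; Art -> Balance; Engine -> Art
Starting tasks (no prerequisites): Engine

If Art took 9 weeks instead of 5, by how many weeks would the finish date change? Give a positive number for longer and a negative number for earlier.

Critical path before the change: Engine→Art→BugFix = 5+5+8 = 18 giving 18 weeks.
Art is on the critical path; changing it to 9 makes that path 22 weeks.
No other chain overtakes it, so the finish is 22 weeks.
Change in finish: 22 − 18 = +4 weeks.

4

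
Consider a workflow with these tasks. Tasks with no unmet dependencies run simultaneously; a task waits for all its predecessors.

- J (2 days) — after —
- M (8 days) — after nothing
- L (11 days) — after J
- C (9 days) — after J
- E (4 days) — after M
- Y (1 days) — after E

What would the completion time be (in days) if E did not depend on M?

13

Before: longest chain J→L = 2+11 = 13, finish 13.
Without M→E, E's earliest start moves from 8 to 0.
New critical path: J→L = 2+11 = 13 ⇒ 13 days.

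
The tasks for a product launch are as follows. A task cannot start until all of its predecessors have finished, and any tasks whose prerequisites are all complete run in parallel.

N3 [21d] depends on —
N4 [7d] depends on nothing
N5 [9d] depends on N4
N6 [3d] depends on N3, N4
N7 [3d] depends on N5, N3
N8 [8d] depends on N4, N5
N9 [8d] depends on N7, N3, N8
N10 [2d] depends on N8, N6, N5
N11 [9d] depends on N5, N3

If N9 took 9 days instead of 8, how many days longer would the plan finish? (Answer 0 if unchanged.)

1

The binding path is N3→N7→N9 = 21+3+8 = 32; finish at 32 days.
N9 is on the critical path; changing it to 9 makes that path 33 days.
No other chain overtakes it, so the finish is 33 days.
Change in finish: 33 − 32 = +1 days.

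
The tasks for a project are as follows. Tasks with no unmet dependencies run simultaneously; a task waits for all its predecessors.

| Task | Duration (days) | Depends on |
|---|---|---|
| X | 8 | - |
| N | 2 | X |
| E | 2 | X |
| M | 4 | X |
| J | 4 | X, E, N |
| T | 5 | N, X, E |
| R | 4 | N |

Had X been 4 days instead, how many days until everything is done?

As given, the longest chain is X→N→T = 8+2+5 = 15, so the finish is 15 days.
Since X is critical, the -4 change carries straight to that chain (now 11 days).
That remains the longest chain; total 11 days.

11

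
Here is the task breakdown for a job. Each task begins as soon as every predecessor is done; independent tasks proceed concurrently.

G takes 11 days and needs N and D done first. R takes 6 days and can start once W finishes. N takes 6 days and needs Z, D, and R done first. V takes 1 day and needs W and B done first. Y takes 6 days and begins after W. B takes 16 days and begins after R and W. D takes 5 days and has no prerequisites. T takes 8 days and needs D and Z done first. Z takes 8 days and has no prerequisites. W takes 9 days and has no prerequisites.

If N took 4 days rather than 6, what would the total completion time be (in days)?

32

Actual critical path: W→R→N→G = 9+6+6+11 = 32 ⇒ 32 days.
N lies on that path, so at 4 days the path becomes 30 days.
Now W→R→B→V = 9+6+16+1 = 32 is longest, so the finish becomes 32 days.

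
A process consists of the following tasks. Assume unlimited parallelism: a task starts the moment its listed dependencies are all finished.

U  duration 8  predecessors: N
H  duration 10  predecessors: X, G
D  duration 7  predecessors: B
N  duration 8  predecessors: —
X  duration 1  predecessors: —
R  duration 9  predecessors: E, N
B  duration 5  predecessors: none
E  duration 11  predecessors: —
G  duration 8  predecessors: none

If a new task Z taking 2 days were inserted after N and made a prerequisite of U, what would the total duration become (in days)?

Originally the plan takes 20 days.
With Z inserted, U now waits for max(N, Z).
New critical path: E→R = 11+9 = 20 ⇒ 20 days.

20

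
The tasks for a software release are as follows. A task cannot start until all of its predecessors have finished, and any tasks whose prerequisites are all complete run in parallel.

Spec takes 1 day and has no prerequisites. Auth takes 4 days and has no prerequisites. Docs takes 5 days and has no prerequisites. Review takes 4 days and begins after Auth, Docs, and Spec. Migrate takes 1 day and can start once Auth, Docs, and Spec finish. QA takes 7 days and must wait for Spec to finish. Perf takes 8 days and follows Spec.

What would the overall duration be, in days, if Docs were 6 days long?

10

Critical path before the change: Docs→Review = 5+4 = 9 giving 9 days.
Since Docs is critical, the +1 change carries straight to that chain (now 10 days).
That remains the longest chain; total 10 days.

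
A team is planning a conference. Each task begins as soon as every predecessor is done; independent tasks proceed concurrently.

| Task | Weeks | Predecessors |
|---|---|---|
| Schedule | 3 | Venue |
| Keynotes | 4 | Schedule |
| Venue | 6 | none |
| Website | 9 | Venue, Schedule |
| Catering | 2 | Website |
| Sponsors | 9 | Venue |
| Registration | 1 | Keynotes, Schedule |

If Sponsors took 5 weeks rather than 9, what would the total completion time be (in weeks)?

20

Critical path before the change: Venue→Schedule→Website→Catering = 6+3+9+2 = 20 giving 20 weeks.
Sponsors is off the critical path — its longest chain is 15 weeks, giving 5 of slack.
No other chain overtakes it, so the finish is 20 weeks.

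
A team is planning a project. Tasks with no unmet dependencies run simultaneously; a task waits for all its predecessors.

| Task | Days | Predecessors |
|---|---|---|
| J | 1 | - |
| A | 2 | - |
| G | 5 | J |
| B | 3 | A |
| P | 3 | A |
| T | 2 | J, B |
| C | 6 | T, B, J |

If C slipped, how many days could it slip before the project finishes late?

0

The longest chain is A→B→T→C = 2+3+2+6 = 13; overall finish 13 days.
C finishes as early as 13 and must finish by 13.
So C can slip 13 − 13 = 0 days.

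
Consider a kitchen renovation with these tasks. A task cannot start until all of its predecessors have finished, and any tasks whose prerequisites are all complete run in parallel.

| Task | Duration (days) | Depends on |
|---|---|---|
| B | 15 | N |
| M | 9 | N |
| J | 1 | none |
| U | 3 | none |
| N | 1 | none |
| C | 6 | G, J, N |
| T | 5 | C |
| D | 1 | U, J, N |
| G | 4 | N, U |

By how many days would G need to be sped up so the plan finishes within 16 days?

2

Current finish: 18 days; target: 16.
G is on every critical path, so each day cut from G cuts the finish by one (this holds down to a finish of 16).
Need 18 − 16 = 2 days off G → G becomes 2 days, finish becomes 16.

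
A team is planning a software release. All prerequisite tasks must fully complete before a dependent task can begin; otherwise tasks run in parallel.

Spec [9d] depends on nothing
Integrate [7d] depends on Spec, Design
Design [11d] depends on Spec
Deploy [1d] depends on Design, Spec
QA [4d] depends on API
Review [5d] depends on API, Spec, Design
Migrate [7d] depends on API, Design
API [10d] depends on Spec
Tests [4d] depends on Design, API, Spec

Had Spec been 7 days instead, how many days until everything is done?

The binding path is Spec→Design→Migrate = 9+11+7 = 27; finish at 27 days.
Spec lies on that path, so at 7 days the path becomes 25 days.
That remains the longest chain; total 25 days.

25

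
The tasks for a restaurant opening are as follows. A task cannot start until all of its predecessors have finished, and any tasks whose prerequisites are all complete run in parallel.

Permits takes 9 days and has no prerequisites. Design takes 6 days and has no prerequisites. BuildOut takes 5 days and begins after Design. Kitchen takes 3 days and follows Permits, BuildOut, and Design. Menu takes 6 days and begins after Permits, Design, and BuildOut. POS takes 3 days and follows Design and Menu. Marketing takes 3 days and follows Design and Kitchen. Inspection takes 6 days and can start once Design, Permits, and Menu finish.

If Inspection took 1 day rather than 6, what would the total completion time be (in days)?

20

The binding path is Design→BuildOut→Menu→Inspection = 6+5+6+6 = 23; finish at 23 days.
Inspection lies on that path, so at 1 day the path becomes 18 days.
The binding chain switches to Design→BuildOut→Menu→POS = 6+5+6+3 = 20; finish 20 days.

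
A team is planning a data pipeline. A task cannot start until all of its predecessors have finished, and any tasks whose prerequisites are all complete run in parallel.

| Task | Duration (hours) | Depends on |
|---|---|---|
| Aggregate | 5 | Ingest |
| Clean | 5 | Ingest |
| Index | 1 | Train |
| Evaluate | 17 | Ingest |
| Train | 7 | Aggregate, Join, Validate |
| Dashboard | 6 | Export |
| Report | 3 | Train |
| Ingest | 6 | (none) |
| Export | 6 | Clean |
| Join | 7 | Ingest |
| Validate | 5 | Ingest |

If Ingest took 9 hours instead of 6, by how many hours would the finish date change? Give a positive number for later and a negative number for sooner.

Baseline: Ingest→Clean→Export→Dashboard = 6+5+6+6 = 23 → 23 hours.
Ingest lies on that path, so at 9 hours the path becomes 26 hours.
That remains the longest chain; total 26 hours.
Change in finish: 26 − 23 = +3 hours.

3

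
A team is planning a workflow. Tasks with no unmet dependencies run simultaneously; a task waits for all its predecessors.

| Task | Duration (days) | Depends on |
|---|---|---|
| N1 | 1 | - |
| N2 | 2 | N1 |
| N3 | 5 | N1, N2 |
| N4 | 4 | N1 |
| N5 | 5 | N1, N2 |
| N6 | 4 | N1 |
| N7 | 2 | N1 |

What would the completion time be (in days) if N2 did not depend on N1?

7

With the dependency in place, N1→N2→N3 = 1+2+5 = 8 sets the finish at 8 days.
Without N1→N2, N2's earliest start moves from 1 to 0.
New critical path: N2→N3 = 2+5 = 7 ⇒ 7 days.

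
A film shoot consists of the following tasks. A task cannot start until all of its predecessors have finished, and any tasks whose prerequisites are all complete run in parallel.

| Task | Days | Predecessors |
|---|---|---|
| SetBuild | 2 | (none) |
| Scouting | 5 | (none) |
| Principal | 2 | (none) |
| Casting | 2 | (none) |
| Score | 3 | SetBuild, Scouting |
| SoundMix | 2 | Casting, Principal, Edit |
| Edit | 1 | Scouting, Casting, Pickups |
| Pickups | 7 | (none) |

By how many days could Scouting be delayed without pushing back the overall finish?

Pickups→Edit→SoundMix = 7+1+2 = 10 sets the makespan at 10 days.
Longest path through Scouting: 8 days (earliest finish 5, latest finish 7).
Slack of Scouting = 2 − 0 = 2 days.

2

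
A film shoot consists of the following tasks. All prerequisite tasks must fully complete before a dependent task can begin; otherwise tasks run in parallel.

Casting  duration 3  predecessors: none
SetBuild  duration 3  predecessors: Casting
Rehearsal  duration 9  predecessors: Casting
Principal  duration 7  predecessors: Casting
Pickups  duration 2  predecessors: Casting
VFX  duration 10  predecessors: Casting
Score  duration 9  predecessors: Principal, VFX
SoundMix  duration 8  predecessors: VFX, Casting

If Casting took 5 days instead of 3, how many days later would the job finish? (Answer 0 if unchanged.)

Actual critical path: Casting→VFX→Score = 3+10+9 = 22 ⇒ 22 days.
Casting lies on that path, so at 5 days the path becomes 24 days.
The critical path is still Casting→VFX→Score; finish is now 24 days.
Change in finish: 24 − 22 = +2 days.

2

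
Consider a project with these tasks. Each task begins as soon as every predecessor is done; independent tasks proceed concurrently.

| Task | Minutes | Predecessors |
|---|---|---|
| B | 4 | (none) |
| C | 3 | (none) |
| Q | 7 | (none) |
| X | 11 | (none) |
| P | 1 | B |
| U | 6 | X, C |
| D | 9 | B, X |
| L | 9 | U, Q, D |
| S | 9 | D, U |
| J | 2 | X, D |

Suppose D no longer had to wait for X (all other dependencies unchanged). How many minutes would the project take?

Original critical path: X→D→L = 11+9+9 = 29 ⇒ 29 minutes.
Without X→D, D's earliest start moves from 11 to 4.
The longest chain is now X→U→L = 11+6+9 = 26, so the project takes 26 minutes.

26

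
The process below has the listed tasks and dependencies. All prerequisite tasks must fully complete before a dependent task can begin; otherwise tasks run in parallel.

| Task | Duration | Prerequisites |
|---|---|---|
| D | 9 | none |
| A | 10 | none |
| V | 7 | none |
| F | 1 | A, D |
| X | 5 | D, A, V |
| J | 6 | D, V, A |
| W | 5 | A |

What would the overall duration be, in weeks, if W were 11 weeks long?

Baseline: A→J = 10+6 = 16 → 16 weeks.
W has 1 week of float (longest path through it is 15).
The binding chain switches to A→W = 10+11 = 21; finish 21 weeks.

21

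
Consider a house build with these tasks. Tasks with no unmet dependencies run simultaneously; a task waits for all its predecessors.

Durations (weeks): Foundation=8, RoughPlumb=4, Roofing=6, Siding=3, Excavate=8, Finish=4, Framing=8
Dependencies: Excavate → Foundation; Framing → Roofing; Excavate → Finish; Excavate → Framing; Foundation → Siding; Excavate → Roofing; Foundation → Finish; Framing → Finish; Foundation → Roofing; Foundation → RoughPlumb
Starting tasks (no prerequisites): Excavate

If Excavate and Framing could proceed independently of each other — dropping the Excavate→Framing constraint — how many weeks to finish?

Before: longest chain Excavate→Foundation→Roofing = 8+8+6 = 22, finish 22.
Without Excavate→Framing, Framing's earliest start moves from 8 to 0.
New critical path: Excavate→Foundation→Roofing = 8+8+6 = 22 ⇒ 22 weeks.

22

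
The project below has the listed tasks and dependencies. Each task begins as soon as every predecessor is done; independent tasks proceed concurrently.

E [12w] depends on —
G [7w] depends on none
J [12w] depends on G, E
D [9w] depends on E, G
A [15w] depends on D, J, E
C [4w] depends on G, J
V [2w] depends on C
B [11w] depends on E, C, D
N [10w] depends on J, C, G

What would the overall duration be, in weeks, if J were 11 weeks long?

38

Baseline: E→J→A = 12+12+15 = 39 → 39 weeks.
Since J is critical, the -1 change carries straight to that chain (now 38 weeks).
No other chain overtakes it, so the finish is 38 weeks.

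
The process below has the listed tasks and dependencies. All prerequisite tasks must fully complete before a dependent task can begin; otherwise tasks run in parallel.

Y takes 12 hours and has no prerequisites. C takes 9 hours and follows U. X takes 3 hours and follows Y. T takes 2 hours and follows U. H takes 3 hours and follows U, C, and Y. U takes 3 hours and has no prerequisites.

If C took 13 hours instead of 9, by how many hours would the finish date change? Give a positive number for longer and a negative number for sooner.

Critical path before the change: U→C→H = 3+9+3 = 15 giving 15 hours.
C lies on that path, so at 13 hours the path becomes 19 hours.
That remains the longest chain; total 19 hours.
Change in finish: 19 − 15 = +4 hours.

4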